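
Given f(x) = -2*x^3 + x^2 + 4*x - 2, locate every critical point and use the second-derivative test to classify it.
f'(x) = -6*x^2 + 2*x + 4

Solve f'(x) = 0:
  Factor: -6*x^2 + 2*x + 4 = -2*(x - 1)*(3*x + 2) = 0.
  ⇒ x = -2/3, 1

f''(x) = 2 - 12*x
Second-derivative test at each critical point:
  f''(-2/3) = 10 > 0 → local minimum
  f''(1) = -10 < 0 → local maximum

Critical points: x = -2/3 (local minimum); x = 1 (local maximum)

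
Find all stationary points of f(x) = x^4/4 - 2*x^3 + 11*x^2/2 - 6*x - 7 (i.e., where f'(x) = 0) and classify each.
f'(x) = x^3 - 6*x^2 + 11*x - 6

Solve f'(x) = 0:
  Factor: x^3 - 6*x^2 + 11*x - 6 = (x - 3)*(x - 2)*(x - 1) = 0.
  ⇒ x = 1, 2, 3

f''(x) = 3*x^2 - 12*x + 11
Second-derivative test at each critical point:
  f''(1) = 2 > 0 → local minimum
  f''(2) = -1 < 0 → local maximum
  f''(3) = 2 > 0 → local minimum

Critical points: x = 1 (local minimum); x = 2 (local maximum); x = 3 (local minimum)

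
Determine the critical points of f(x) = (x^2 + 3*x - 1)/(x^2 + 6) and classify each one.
f'(x) = (-3*x^2 + 14*x + 18)/(x^4 + 12*x^2 + 36)

Solve f'(x) = 0:
  f'(x) = -(3*x^2 - 14*x - 18)/(x^2 + 6)^2; the denominator is positive wherever f is defined, so f'(x) = 0 ⇔ -3*x^2 + 14*x + 18 = 0.
  3*x^2 - 14*x - 18 = 0 has no rational roots; quadratic formula: x = (14 ± √412)/6.
  ⇒ x = 7/3 - sqrt(103)/3 ≈ -1.0496, 7/3 + sqrt(103)/3 ≈ 5.7163

f''(x) = 6*(x^3 - 7*x^2 - 18*x + 14)/(x^6 + 18*x^4 + 108*x^2 + 216)
Second-derivative test at each critical point:
  f''(-1.0496) = 0.4025 > 0 → local minimum
  f''(5.7163) = -0.0136 < 0 → local maximum

Critical points: x = 7/3 - sqrt(103)/3 ≈ -1.0496 (local minimum); x = 7/3 + sqrt(103)/3 ≈ 5.7163 (local maximum)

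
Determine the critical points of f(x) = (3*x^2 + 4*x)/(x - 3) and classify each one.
f'(x) = 3*(x^2 - 6*x - 4)/(x^2 - 6*x + 9)

Solve f'(x) = 0:
  f'(x) = 3*(x^2 - 6*x - 4)/(x - 3)^2; the denominator is positive wherever f is defined, so f'(x) = 0 ⇔ 3*x^2 - 18*x - 12 = 0.
  Factor: 3*x^2 - 18*x - 12 = 3*(x^2 - 6*x - 4); x^2 - 6*x - 4 = 0 has no rational roots; quadratic formula: x = (6 ± √52)/2.
  ⇒ x = 3 - sqrt(13) ≈ -0.6056, 3 + sqrt(13) ≈ 6.6056

f''(x) = 78/(x^3 - 9*x^2 + 27*x - 27)
Second-derivative test at each critical point:
  f''(-0.6056) = -1.6641 < 0 → local maximum
  f''(6.6056) = 1.6641 > 0 → local minimum

Critical points: x = 3 - sqrt(13) ≈ -0.6056 (local maximum); x = 3 + sqrt(13) ≈ 6.6056 (local minimum)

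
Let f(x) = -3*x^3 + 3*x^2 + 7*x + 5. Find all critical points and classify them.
f'(x) = -9*x^2 + 6*x + 7

Solve f'(x) = 0:
  9*x^2 - 6*x - 7 = 0 has no rational roots; quadratic formula: x = (6 ± √288)/18.
  ⇒ x = 1/3 - 2*sqrt(2)/3 ≈ -0.6095, 1/3 + 2*sqrt(2)/3 ≈ 1.2761

f''(x) = 6 - 18*x
Second-derivative test at each critical point:
  f''(-0.6095) = 16.9706 > 0 → local minimum
  f''(1.2761) = -16.9706 < 0 → local maximum

Critical points: x = 1/3 - 2*sqrt(2)/3 ≈ -0.6095 (local minimum); x = 1/3 + 2*sqrt(2)/3 ≈ 1.2761 (local maximum)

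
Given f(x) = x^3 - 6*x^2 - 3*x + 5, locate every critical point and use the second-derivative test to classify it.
f'(x) = 3*x^2 - 12*x - 3

Solve f'(x) = 0:
  Factor: 3*x^2 - 12*x - 3 = 3*(x^2 - 4*x - 1); x^2 - 4*x - 1 = 0 has no rational roots; quadratic formula: x = (4 ± √20)/2.
  ⇒ x = 2 - sqrt(5) ≈ -0.2361, 2 + sqrt(5) ≈ 4.2361

f''(x) = 6*x - 12
Second-derivative test at each critical point:
  f''(-0.2361) = -13.4164 < 0 → local maximum
  f''(4.2361) = 13.4164 > 0 → local minimum

Critical points: x = 2 - sqrt(5) ≈ -0.2361 (local maximum); x = 2 + sqrt(5) ≈ 4.2361 (local minimum)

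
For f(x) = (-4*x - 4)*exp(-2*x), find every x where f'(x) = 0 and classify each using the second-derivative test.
f'(x) = 4*(2*x + 1)*exp(-2*x)

Solve f'(x) = 0:
  f'(x) = (8*x + 4)·exp(-2*x) and exp(-2*x) > 0 for every x, so f'(x) = 0 ⇔ 8*x + 4 = 0.
  Factor: 8*x + 4 = 4*(2*x + 1) = 0.
  ⇒ x = -1/2

f''(x) = -16*x*exp(-2*x)
Second-derivative test at each critical point:
  f''(-1/2) = 21.7463 > 0 → local minimum

Critical points: x = -1/2 (local minimum)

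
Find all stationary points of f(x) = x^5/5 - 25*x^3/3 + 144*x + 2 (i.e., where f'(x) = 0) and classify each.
f'(x) = x^4 - 25*x^2 + 144

Solve f'(x) = 0:
  Factor: x^4 - 25*x^2 + 144 = (x - 4)*(x - 3)*(x + 3)*(x + 4) = 0.
  ⇒ x = -4, -3, 3, 4

f''(x) = 4*x^3 - 50*x
Second-derivative test at each critical point:
  f''(-4) = -56 < 0 → local maximum
  f''(-3) = 42 > 0 → local minimum
  f''(3) = -42 < 0 → local maximum
  f''(4) = 56 > 0 → local minimum

Critical points: x = -4 (local maximum); x = -3 (local minimum); x = 3 (local maximum); x = 4 (local minimum)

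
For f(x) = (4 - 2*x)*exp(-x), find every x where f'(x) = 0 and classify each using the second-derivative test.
f'(x) = 2*(x - 3)*exp(-x)

Solve f'(x) = 0:
  f'(x) = (2*x - 6)·exp(-x) and exp(-x) > 0 for every x, so f'(x) = 0 ⇔ 2*x - 6 = 0.
  Factor: 2*x - 6 = 2*(x - 3) = 0.
  ⇒ x = 3

f''(x) = 2*(4 - x)*exp(-x)
Second-derivative test at each critical point:
  f''(3) = 0.0996 > 0 → local minimum

Critical points: x = 3 (local minimum)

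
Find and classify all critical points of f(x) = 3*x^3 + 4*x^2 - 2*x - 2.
f'(x) = 9*x^2 + 8*x - 2

Solve f'(x) = 0:
  9*x^2 + 8*x - 2 = 0 has no rational roots; quadratic formula: x = (-8 ± √136)/18.
  ⇒ x = -sqrt(34)/9 - 4/9 ≈ -1.0923, -4/9 + sqrt(34)/9 ≈ 0.2034

f''(x) = 18*x + 8
Second-derivative test at each critical point:
  f''(-1.0923) = -11.6619 < 0 → local maximum
  f''(0.2034) = 11.6619 > 0 → local minimum

Critical points: x = -sqrt(34)/9 - 4/9 ≈ -1.0923 (local maximum); x = -4/9 + sqrt(34)/9 ≈ 0.2034 (local minimum)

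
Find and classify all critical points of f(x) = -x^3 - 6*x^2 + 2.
f'(x) = 3*x*(-x - 4)

Solve f'(x) = 0:
  Factor: -3*x^2 - 12*x = -3*x*(x + 4) = 0.
  ⇒ x = -4, 0

f''(x) = -6*x - 12
Second-derivative test at each critical point:
  f''(-4) = 12 > 0 → local minimum
  f''(0) = -12 < 0 → local maximum

Critical points: x = -4 (local minimum); x = 0 (local maximum)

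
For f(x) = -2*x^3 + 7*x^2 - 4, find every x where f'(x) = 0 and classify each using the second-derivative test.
f'(x) = 2*x*(7 - 3*x)

Solve f'(x) = 0:
  Factor: -6*x^2 + 14*x = -2*x*(3*x - 7) = 0.
  ⇒ x = 0, 7/3

f''(x) = 14 - 12*x
Second-derivative test at each critical point:
  f''(0) = 14 > 0 → local minimum
  f''(7/3) = -14 < 0 → local maximum

Critical points: x = 0 (local minimum); x = 7/3 (local maximum)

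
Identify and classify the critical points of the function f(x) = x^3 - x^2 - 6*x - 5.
f'(x) = 3*x^2 - 2*x - 6

Solve f'(x) = 0:
  3*x^2 - 2*x - 6 = 0 has no rational roots; quadratic formula: x = (2 ± √76)/6.
  ⇒ x = 1/3 - sqrt(19)/3 ≈ -1.1196, 1/3 + sqrt(19)/3 ≈ 1.7863

f''(x) = 6*x - 2
Second-derivative test at each critical point:
  f''(-1.1196) = -8.7178 < 0 → local maximum
  f''(1.7863) = 8.7178 > 0 → local minimum

Critical points: x = 1/3 - sqrt(19)/3 ≈ -1.1196 (local maximum); x = 1/3 + sqrt(19)/3 ≈ 1.7863 (local minimum)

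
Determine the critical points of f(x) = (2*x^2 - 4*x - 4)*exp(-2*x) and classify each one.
f'(x) = 4*(-x^2 + 3*x + 1)*exp(-2*x)

Solve f'(x) = 0:
  f'(x) = (-4*x^2 + 12*x + 4)·exp(-2*x) and exp(-2*x) > 0 for every x, so f'(x) = 0 ⇔ -4*x^2 + 12*x + 4 = 0.
  Factor: -4*x^2 + 12*x + 4 = -4*(x^2 - 3*x - 1); x^2 - 3*x - 1 = 0 has no rational roots; quadratic formula: x = (3 ± √13)/2.
  ⇒ x = 3/2 - sqrt(13)/2 ≈ -0.3028, 3/2 + sqrt(13)/2 ≈ 3.3028

f''(x) = 4*(2*x^2 - 8*x + 1)*exp(-2*x)
Second-derivative test at each critical point:
  f''(-0.3028) = 26.4253 > 0 → local minimum
  f''(3.3028) = -0.0195 < 0 → local maximum

Critical points: x = 3/2 - sqrt(13)/2 ≈ -0.3028 (local minimum); x = 3/2 + sqrt(13)/2 ≈ 3.3028 (local maximum)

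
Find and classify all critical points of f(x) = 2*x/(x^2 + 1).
f'(x) = 2*(1 - x^2)/(x^4 + 2*x^2 + 1)

Solve f'(x) = 0:
  f'(x) = -2*(x - 1)*(x + 1)/(x^2 + 1)^2; the denominator is positive wherever f is defined, so f'(x) = 0 ⇔ 2 - 2*x^2 = 0.
  Factor: 2 - 2*x^2 = -2*(x - 1)*(x + 1) = 0.
  ⇒ x = -1, 1

f''(x) = 4*x*(x^2 - 3)/(x^2 + 1)^3
Second-derivative test at each critical point:
  f''(-1) = 1 > 0 → local minimum
  f''(1) = -1 < 0 → local maximum

Critical points: x = -1 (local minimum); x = 1 (local maximum)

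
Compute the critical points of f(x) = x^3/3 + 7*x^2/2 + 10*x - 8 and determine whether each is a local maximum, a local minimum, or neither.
f'(x) = x^2 + 7*x + 10

Solve f'(x) = 0:
  Factor: x^2 + 7*x + 10 = (x + 2)*(x + 5) = 0.
  ⇒ x = -5, -2

f''(x) = 2*x + 7
Second-derivative test at each critical point:
  f''(-5) = -3 < 0 → local maximum
  f''(-2) = 3 > 0 → local minimum

Critical points: x = -5 (local maximum); x = -2 (local minimum)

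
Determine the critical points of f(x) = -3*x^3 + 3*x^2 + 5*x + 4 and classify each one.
f'(x) = -9*x^2 + 6*x + 5

Solve f'(x) = 0:
  9*x^2 - 6*x - 5 = 0 has no rational roots; quadratic formula: x = (6 ± √216)/18.
  ⇒ x = 1/3 - sqrt(6)/3 ≈ -0.4832, 1/3 + sqrt(6)/3 ≈ 1.1498

f''(x) = 6 - 18*x
Second-derivative test at each critical point:
  f''(-0.4832) = 14.6969 > 0 → local minimum
  f''(1.1498) = -14.6969 < 0 → local maximum

Critical points: x = 1/3 - sqrt(6)/3 ≈ -0.4832 (local minimum); x = 1/3 + sqrt(6)/3 ≈ 1.1498 (local maximum)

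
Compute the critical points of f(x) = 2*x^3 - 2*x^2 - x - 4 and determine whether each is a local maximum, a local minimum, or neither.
f'(x) = 6*x^2 - 4*x - 1

Solve f'(x) = 0:
  6*x^2 - 4*x - 1 = 0 has no rational roots; quadratic formula: x = (4 ± √40)/12.
  ⇒ x = 1/3 - sqrt(10)/6 ≈ -0.1937, 1/3 + sqrt(10)/6 ≈ 0.8604

f''(x) = 12*x - 4
Second-derivative test at each critical point:
  f''(-0.1937) = -6.3246 < 0 → local maximum
  f''(0.8604) = 6.3246 > 0 → local minimum

Critical points: x = 1/3 - sqrt(10)/6 ≈ -0.1937 (local maximum); x = 1/3 + sqrt(10)/6 ≈ 0.8604 (local minimum)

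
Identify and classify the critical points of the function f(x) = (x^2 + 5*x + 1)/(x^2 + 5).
f'(x) = (-5*x^2 + 8*x + 25)/(x^4 + 10*x^2 + 25)

Solve f'(x) = 0:
  f'(x) = -(5*x^2 - 8*x - 25)/(x^2 + 5)^2; the denominator is positive wherever f is defined, so f'(x) = 0 ⇔ -5*x^2 + 8*x + 25 = 0.
  5*x^2 - 8*x - 25 = 0 has no rational roots; quadratic formula: x = (8 ± √564)/10.
  ⇒ x = 4/5 - sqrt(141)/5 ≈ -1.5749, 4/5 + sqrt(141)/5 ≈ 3.1749

f''(x) = 2*(5*x^3 - 12*x^2 - 75*x + 20)/(x^6 + 15*x^4 + 75*x^2 + 125)
Second-derivative test at each critical point:
  f''(-1.5749) = 0.4244 > 0 → local minimum
  f''(3.1749) = -0.1044 < 0 → local maximum

Critical points: x = 4/5 - sqrt(141)/5 ≈ -1.5749 (local minimum); x = 4/5 + sqrt(141)/5 ≈ 3.1749 (local maximum)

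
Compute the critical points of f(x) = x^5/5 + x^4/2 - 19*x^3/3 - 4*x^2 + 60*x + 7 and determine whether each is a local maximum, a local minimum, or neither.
f'(x) = x^4 + 2*x^3 - 19*x^2 - 8*x + 60

Solve f'(x) = 0:
  Factor: x^4 + 2*x^3 - 19*x^2 - 8*x + 60 = (x - 3)*(x - 2)*(x + 2)*(x + 5) = 0.
  ⇒ x = -5, -2, 2, 3

f''(x) = 4*x^3 + 6*x^2 - 38*x - 8
Second-derivative test at each critical point:
  f''(-5) = -168 < 0 → local maximum
  f''(-2) = 60 > 0 → local minimum
  f''(2) = -28 < 0 → local maximum
  f''(3) = 40 > 0 → local minimum

Critical points: x = -5 (local maximum); x = -2 (local minimum); x = 2 (local maximum); x = 3 (local minimum)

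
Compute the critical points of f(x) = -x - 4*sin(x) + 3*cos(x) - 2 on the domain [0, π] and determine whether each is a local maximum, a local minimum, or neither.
f'(x) = -3*sin(x) - 4*cos(x) - 1

Solve f'(x) = 0 on [0, π]:
  f'(x) = 0 ⇔ -3*sin(x) - 4*cos(x) = 1. Write the left side as R·cos(x + φ) with R = √((-4)² + 3²) = 5, cos φ = -4/5, sin φ = 3/5; then cos(x + φ) = 1/5. Solve for x and keep the solutions lying in [0, π].
  ⇒ x = atan((-3 + 8*sqrt(6))/(-6*sqrt(6) - 4)) + pi ≈ 2.4157

f''(x) = 4*sin(x) - 3*cos(x)
Second-derivative test at each critical point:
  f''(2.4157) = 4.8990 > 0 → local minimum

Critical points: x = atan((-3 + 8*sqrt(6))/(-6*sqrt(6) - 4)) + pi ≈ 2.4157 (local minimum)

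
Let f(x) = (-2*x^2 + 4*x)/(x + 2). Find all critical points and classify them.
f'(x) = 2*(-x^2 - 4*x + 4)/(x^2 + 4*x + 4)

Solve f'(x) = 0:
  f'(x) = -2*(x^2 + 4*x - 4)/(x + 2)^2; the denominator is positive wherever f is defined, so f'(x) = 0 ⇔ -2*x^2 - 8*x + 8 = 0.
  Factor: -2*x^2 - 8*x + 8 = -2*(x^2 + 4*x - 4); x^2 + 4*x - 4 = 0 has no rational roots; quadratic formula: x = (-4 ± √32)/2.
  ⇒ x = -2*sqrt(2) - 2 ≈ -4.8284, -2 + 2*sqrt(2) ≈ 0.8284

f''(x) = -32/(x^3 + 6*x^2 + 12*x + 8)
Second-derivative test at each critical point:
  f''(-4.8284) = 1.4142 > 0 → local minimum
  f''(0.8284) = -1.4142 < 0 → local maximum

Critical points: x = -2*sqrt(2) - 2 ≈ -4.8284 (local minimum); x = -2 + 2*sqrt(2) ≈ 0.8284 (local maximum)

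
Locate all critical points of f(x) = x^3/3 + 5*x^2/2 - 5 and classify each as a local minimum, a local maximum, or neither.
f'(x) = x*(x + 5)

Solve f'(x) = 0:
  Factor: x^2 + 5*x = x*(x + 5) = 0.
  ⇒ x = -5, 0

f''(x) = 2*x + 5
Second-derivative test at each critical point:
  f''(-5) = -5 < 0 → local maximum
  f''(0) = 5 > 0 → local minimum

Critical points: x = -5 (local maximum); x = 0 (local minimum)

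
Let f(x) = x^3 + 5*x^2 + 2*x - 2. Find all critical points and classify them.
f'(x) = 3*x^2 + 10*x + 2

Solve f'(x) = 0:
  3*x^2 + 10*x + 2 = 0 has no rational roots; quadratic formula: x = (-10 ± √76)/6.
  ⇒ x = -5/3 - sqrt(19)/3 ≈ -3.1196, -5/3 + sqrt(19)/3 ≈ -0.2137

f''(x) = 6*x + 10
Second-derivative test at each critical point:
  f''(-3.1196) = -8.7178 < 0 → local maximum
  f''(-0.2137) = 8.7178 > 0 → local minimum

Critical points: x = -5/3 - sqrt(19)/3 ≈ -3.1196 (local maximum); x = -5/3 + sqrt(19)/3 ≈ -0.2137 (local minimum)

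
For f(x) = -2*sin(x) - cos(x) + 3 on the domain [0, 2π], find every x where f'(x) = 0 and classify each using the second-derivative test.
f'(x) = sin(x) - 2*cos(x)

Solve f'(x) = 0 on [0, 2π]:
  f'(x) = 0 ⇔ -2*cos(x) = -sin(x) ⇔ tan(x) = 2, i.e. x = arctan(2) + nπ; keep the solutions lying in [0, 2π].
  ⇒ x = atan(2) ≈ 1.1071, atan(2) + pi ≈ 4.2487

f''(x) = 2*sin(x) + cos(x)
Second-derivative test at each critical point:
  f''(1.1071) = 2.2361 > 0 → local minimum
  f''(4.2487) = -2.2361 < 0 → local maximum

Critical points: x = atan(2) ≈ 1.1071 (local minimum); x = atan(2) + pi ≈ 4.2487 (local maximum)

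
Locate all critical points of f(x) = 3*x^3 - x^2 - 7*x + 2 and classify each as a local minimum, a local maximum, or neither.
f'(x) = 9*x^2 - 2*x - 7

Solve f'(x) = 0:
  Factor: 9*x^2 - 2*x - 7 = (x - 1)*(9*x + 7) = 0.
  ⇒ x = -7/9, 1

f''(x) = 18*x - 2
Second-derivative test at each critical point:
  f''(-7/9) = -16 < 0 → local maximum
  f''(1) = 16 > 0 → local minimum

Critical points: x = -7/9 (local maximum); x = 1 (local minimum)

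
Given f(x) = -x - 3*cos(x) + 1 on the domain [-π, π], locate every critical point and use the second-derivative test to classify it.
f'(x) = 3*sin(x) - 1

Solve f'(x) = 0 on [-π, π]:
  f'(x) = 0 ⇔ sin(x) = 1/3, i.e. x = arcsin(1/3) + 2nπ or x = π − arcsin(1/3) + 2nπ; keep the solutions lying in [-π, π].
  ⇒ x = asin(1/3) ≈ 0.3398, pi - asin(1/3) ≈ 2.8018

f''(x) = 3*cos(x)
Second-derivative test at each critical point:
  f''(0.3398) = 2.8284 > 0 → local minimum
  f''(2.8018) = -2.8284 < 0 → local maximum

Critical points: x = asin(1/3) ≈ 0.3398 (local minimum); x = pi - asin(1/3) ≈ 2.8018 (local maximum)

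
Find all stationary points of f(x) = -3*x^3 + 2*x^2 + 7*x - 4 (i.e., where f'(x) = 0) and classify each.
f'(x) = -9*x^2 + 4*x + 7

Solve f'(x) = 0:
  9*x^2 - 4*x - 7 = 0 has no rational roots; quadratic formula: x = (4 ± √268)/18.
  ⇒ x = 2/9 - sqrt(67)/9 ≈ -0.6873, 2/9 + sqrt(67)/9 ≈ 1.1317

f''(x) = 4 - 18*x
Second-derivative test at each critical point:
  f''(-0.6873) = 16.3707 > 0 → local minimum
  f''(1.1317) = -16.3707 < 0 → local maximum

Critical points: x = 2/9 - sqrt(67)/9 ≈ -0.6873 (local minimum); x = 2/9 + sqrt(67)/9 ≈ 1.1317 (local maximum)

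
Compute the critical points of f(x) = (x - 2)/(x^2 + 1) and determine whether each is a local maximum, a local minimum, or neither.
f'(x) = (x^2 - 2*x*(x - 2) + 1)/(x^2 + 1)^2

Solve f'(x) = 0:
  f'(x) = -(x^2 - 4*x - 1)/(x^2 + 1)^2; the denominator is positive wherever f is defined, so f'(x) = 0 ⇔ -x^2 + 4*x + 1 = 0.
  x^2 - 4*x - 1 = 0 has no rational roots; quadratic formula: x = (4 ± √20)/2.
  ⇒ x = 2 - sqrt(5) ≈ -0.2361, 2 + sqrt(5) ≈ 4.2361

f''(x) = 2*(4*x^2*(x - 2) + (2 - 3*x)*(x^2 + 1))/(x^2 + 1)^3
Second-derivative test at each critical point:
  f''(-0.2361) = 4.0125 > 0 → local minimum
  f''(4.2361) = -0.0125 < 0 → local maximum

Critical points: x = 2 - sqrt(5) ≈ -0.2361 (local minimum); x = 2 + sqrt(5) ≈ 4.2361 (local maximum)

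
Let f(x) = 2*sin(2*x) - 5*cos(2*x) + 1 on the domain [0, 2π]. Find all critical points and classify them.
f'(x) = 10*sin(2*x) + 4*cos(2*x)

Solve f'(x) = 0 on [0, 2π]:
  f'(x) = 0 ⇔ 2*cos(2*x) = -5*sin(2*x) ⇔ tan(2*x) = -2/5, i.e. 2*x = arctan(-2/5) + nπ; keep the solutions lying in [0, 2π].
  ⇒ x = -atan(2/5)/2 + pi/2 ≈ 1.3805, pi - atan(2/5)/2 ≈ 2.9513, -atan(2/5)/2 + 3*pi/2 ≈ 4.5221, -atan(2/5)/2 + 2*pi ≈ 6.0929

f''(x) = -8*sin(2*x) + 20*cos(2*x)
Second-derivative test at each critical point:
  f''(1.3805) = -21.5407 < 0 → local maximum
  f''(2.9513) = 21.5407 > 0 → local minimum
  f''(4.5221) = -21.5407 < 0 → local maximum
  f''(6.0929) = 21.5407 > 0 → local minimum

Critical points: x = -atan(2/5)/2 + pi/2 ≈ 1.3805 (local maximum); x = pi - atan(2/5)/2 ≈ 2.9513 (local minimum); x = -atan(2/5)/2 + 3*pi/2 ≈ 4.5221 (local maximum); x = -atan(2/5)/2 + 2*pi ≈ 6.0929 (local minimum)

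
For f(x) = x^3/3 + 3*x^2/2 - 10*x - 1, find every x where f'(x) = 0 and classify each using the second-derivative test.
f'(x) = x^2 + 3*x - 10

Solve f'(x) = 0:
  Factor: x^2 + 3*x - 10 = (x - 2)*(x + 5) = 0.
  ⇒ x = -5, 2

f''(x) = 2*x + 3
Second-derivative test at each critical point:
  f''(-5) = -7 < 0 → local maximum
  f''(2) = 7 > 0 → local minimum

Critical points: x = -5 (local maximum); x = 2 (local minimum)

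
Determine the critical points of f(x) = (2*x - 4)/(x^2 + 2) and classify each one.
f'(x) = 2*(x^2 - 2*x*(x - 2) + 2)/(x^2 + 2)^2

Solve f'(x) = 0:
  f'(x) = -2*(x^2 - 4*x - 2)/(x^2 + 2)^2; the denominator is positive wherever f is defined, so f'(x) = 0 ⇔ -2*x^2 + 8*x + 4 = 0.
  Factor: -2*x^2 + 8*x + 4 = -2*(x^2 - 4*x - 2); x^2 - 4*x - 2 = 0 has no rational roots; quadratic formula: x = (4 ± √24)/2.
  ⇒ x = 2 - sqrt(6) ≈ -0.4495, 2 + sqrt(6) ≈ 4.4495

f''(x) = 4*(4*x^2*(x - 2) + (2 - 3*x)*(x^2 + 2))/(x^2 + 2)^3
Second-derivative test at each critical point:
  f''(-0.4495) = 2.0206 > 0 → local minimum
  f''(4.4495) = -0.0206 < 0 → local maximum

Critical points: x = 2 - sqrt(6) ≈ -0.4495 (local minimum); x = 2 + sqrt(6) ≈ 4.4495 (local maximum)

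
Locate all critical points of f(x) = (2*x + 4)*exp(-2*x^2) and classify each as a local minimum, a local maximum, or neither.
f'(x) = 2*(-4*x*(x + 2) + 1)*exp(-2*x^2)

Solve f'(x) = 0:
  f'(x) = (-8*x^2 - 16*x + 2)·exp(-2*x^2) and exp(-2*x^2) > 0 for every x, so f'(x) = 0 ⇔ -8*x^2 - 16*x + 2 = 0.
  Factor: -8*x^2 - 16*x + 2 = -2*(4*x^2 + 8*x - 1); 4*x^2 + 8*x - 1 = 0 has no rational roots; quadratic formula: x = (-8 ± √80)/8.
  ⇒ x = -sqrt(5)/2 - 1 ≈ -2.1180, -1 + sqrt(5)/2 ≈ 0.1180

f''(x) = 8*(4*x^2*(x + 2) - 3*x - 2)*exp(-2*x^2)
Second-derivative test at each critical point:
  f''(-2.1180) = 0.0023 > 0 → local minimum
  f''(0.1180) = -17.3970 < 0 → local maximum

Critical points: x = -sqrt(5)/2 - 1 ≈ -2.1180 (local minimum); x = -1 + sqrt(5)/2 ≈ 0.1180 (local maximum)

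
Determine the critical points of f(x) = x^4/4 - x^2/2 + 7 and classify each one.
f'(x) = x^3 - x

Solve f'(x) = 0:
  Factor: x^3 - x = x*(x - 1)*(x + 1) = 0.
  ⇒ x = -1, 0, 1

f''(x) = 3*x^2 - 1
Second-derivative test at each critical point:
  f''(-1) = 2 > 0 → local minimum
  f''(0) = -1 < 0 → local maximum
  f''(1) = 2 > 0 → local minimum

Critical points: x = -1 (local minimum); x = 0 (local maximum); x = 1 (local minimum)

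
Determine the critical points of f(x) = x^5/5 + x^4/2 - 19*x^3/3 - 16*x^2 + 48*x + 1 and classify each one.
f'(x) = x^4 + 2*x^3 - 19*x^2 - 32*x + 48

Solve f'(x) = 0:
  Factor: x^4 + 2*x^3 - 19*x^2 - 32*x + 48 = (x - 4)*(x - 1)*(x + 3)*(x + 4) = 0.
  ⇒ x = -4, -3, 1, 4

f''(x) = 4*x^3 + 6*x^2 - 38*x - 32
Second-derivative test at each critical point:
  f''(-4) = -40 < 0 → local maximum
  f''(-3) = 28 > 0 → local minimum
  f''(1) = -60 < 0 → local maximum
  f''(4) = 168 > 0 → local minimum

Critical points: x = -4 (local maximum); x = -3 (local minimum); x = 1 (local maximum); x = 4 (local minimum)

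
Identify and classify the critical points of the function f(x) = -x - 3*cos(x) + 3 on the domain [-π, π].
f'(x) = 3*sin(x) - 1

Solve f'(x) = 0 on [-π, π]:
  f'(x) = 0 ⇔ sin(x) = 1/3, i.e. x = arcsin(1/3) + 2nπ or x = π − arcsin(1/3) + 2nπ; keep the solutions lying in [-π, π].
  ⇒ x = asin(1/3) ≈ 0.3398, pi - asin(1/3) ≈ 2.8018

f''(x) = 3*cos(x)
Second-derivative test at each critical point:
  f''(0.3398) = 2.8284 > 0 → local minimum
  f''(2.8018) = -2.8284 < 0 → local maximum

Critical points: x = asin(1/3) ≈ 0.3398 (local minimum); x = pi - asin(1/3) ≈ 2.8018 (local maximum)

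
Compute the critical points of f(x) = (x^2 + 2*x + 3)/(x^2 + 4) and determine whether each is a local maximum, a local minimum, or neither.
f'(x) = 2*(-x^2 + x + 4)/(x^4 + 8*x^2 + 16)

Solve f'(x) = 0:
  f'(x) = -2*(x^2 - x - 4)/(x^2 + 4)^2; the denominator is positive wherever f is defined, so f'(x) = 0 ⇔ -2*x^2 + 2*x + 8 = 0.
  Factor: -2*x^2 + 2*x + 8 = -2*(x^2 - x - 4); x^2 - x - 4 = 0 has no rational roots; quadratic formula: x = (1 ± √17)/2.
  ⇒ x = 1/2 - sqrt(17)/2 ≈ -1.5616, 1/2 + sqrt(17)/2 ≈ 2.5616

f''(x) = 2*(2*x^3 - 3*x^2 - 24*x + 4)/(x^6 + 12*x^4 + 48*x^2 + 64)
Second-derivative test at each critical point:
  f''(-1.5616) = 0.1989 > 0 → local minimum
  f''(2.5616) = -0.0739 < 0 → local maximum

Critical points: x = 1/2 - sqrt(17)/2 ≈ -1.5616 (local minimum); x = 1/2 + sqrt(17)/2 ≈ 2.5616 (local maximum)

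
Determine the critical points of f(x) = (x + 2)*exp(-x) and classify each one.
f'(x) = (-x - 1)*exp(-x)

Solve f'(x) = 0:
  f'(x) = (-x - 1)·exp(-x) and exp(-x) > 0 for every x, so f'(x) = 0 ⇔ -x - 1 = 0.
  -x - 1 = 0.
  ⇒ x = -1

f''(x) = x*exp(-x)
Second-derivative test at each critical point:
  f''(-1) = -2.7183 < 0 → local maximum

Critical points: x = -1 (local maximum)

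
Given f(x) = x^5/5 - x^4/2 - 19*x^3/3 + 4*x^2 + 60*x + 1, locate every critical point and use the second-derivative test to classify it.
f'(x) = x^4 - 2*x^3 - 19*x^2 + 8*x + 60

Solve f'(x) = 0:
  Factor: x^4 - 2*x^3 - 19*x^2 + 8*x + 60 = (x - 5)*(x - 2)*(x + 2)*(x + 3) = 0.
  ⇒ x = -3, -2, 2, 5

f''(x) = 4*x^3 - 6*x^2 - 38*x + 8
Second-derivative test at each critical point:
  f''(-3) = -40 < 0 → local maximum
  f''(-2) = 28 > 0 → local minimum
  f''(2) = -60 < 0 → local maximum
  f''(5) = 168 > 0 → local minimum

Critical points: x = -3 (local maximum); x = -2 (local minimum); x = 2 (local maximum); x = 5 (local minimum)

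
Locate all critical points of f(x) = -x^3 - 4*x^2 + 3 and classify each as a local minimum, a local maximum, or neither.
f'(x) = x*(-3*x - 8)

Solve f'(x) = 0:
  Factor: -3*x^2 - 8*x = -x*(3*x + 8) = 0.
  ⇒ x = -8/3, 0

f''(x) = -6*x - 8
Second-derivative test at each critical point:
  f''(-8/3) = 8 > 0 → local minimum
  f''(0) = -8 < 0 → local maximum

Critical points: x = -8/3 (local minimum); x = 0 (local maximum)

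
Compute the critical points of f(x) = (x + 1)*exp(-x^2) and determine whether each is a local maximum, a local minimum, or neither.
f'(x) = (-2*x*(x + 1) + 1)*exp(-x^2)

Solve f'(x) = 0:
  f'(x) = (-2*x^2 - 2*x + 1)·exp(-x^2) and exp(-x^2) > 0 for every x, so f'(x) = 0 ⇔ -2*x^2 - 2*x + 1 = 0.
  2*x^2 + 2*x - 1 = 0 has no rational roots; quadratic formula: x = (-2 ± √12)/4.
  ⇒ x = -sqrt(3)/2 - 1/2 ≈ -1.3660, -1/2 + sqrt(3)/2 ≈ 0.3660

f''(x) = 2*(2*x^2*(x + 1) - 3*x - 1)*exp(-x^2)
Second-derivative test at each critical point:
  f''(-1.3660) = 0.5360 > 0 → local minimum
  f''(0.3660) = -3.0297 < 0 → local maximum

Critical points: x = -sqrt(3)/2 - 1/2 ≈ -1.3660 (local minimum); x = -1/2 + sqrt(3)/2 ≈ 0.3660 (local maximum)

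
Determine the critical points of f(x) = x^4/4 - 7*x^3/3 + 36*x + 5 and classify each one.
f'(x) = x^3 - 7*x^2 + 36

Solve f'(x) = 0:
  Factor: x^3 - 7*x^2 + 36 = (x - 6)*(x - 3)*(x + 2) = 0.
  ⇒ x = -2, 3, 6

f''(x) = x*(3*x - 14)
Second-derivative test at each critical point:
  f''(-2) = 40 > 0 → local minimum
  f''(3) = -15 < 0 → local maximum
  f''(6) = 24 > 0 → local minimum

Critical points: x = -2 (local minimum); x = 3 (local maximum); x = 6 (local minimum)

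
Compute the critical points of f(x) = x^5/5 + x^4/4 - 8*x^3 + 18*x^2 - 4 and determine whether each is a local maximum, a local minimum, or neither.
f'(x) = x*(x^3 + x^2 - 24*x + 36)

Solve f'(x) = 0:
  Factor: x^4 + x^3 - 24*x^2 + 36*x = x*(x - 3)*(x - 2)*(x + 6) = 0.
  ⇒ x = -6, 0, 2, 3

f''(x) = 4*x^3 + 3*x^2 - 48*x + 36
Second-derivative test at each critical point:
  f''(-6) = -432 < 0 → local maximum
  f''(0) = 36 > 0 → local minimum
  f''(2) = -16 < 0 → local maximum
  f''(3) = 27 > 0 → local minimum

Critical points: x = -6 (local maximum); x = 0 (local minimum); x = 2 (local maximum); x = 3 (local minimum)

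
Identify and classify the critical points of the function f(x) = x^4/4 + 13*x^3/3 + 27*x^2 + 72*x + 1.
f'(x) = x^3 + 13*x^2 + 54*x + 72

Solve f'(x) = 0:
  Factor: x^3 + 13*x^2 + 54*x + 72 = (x + 3)*(x + 4)*(x + 6) = 0.
  ⇒ x = -6, -4, -3

f''(x) = 3*x^2 + 26*x + 54
Second-derivative test at each critical point:
  f''(-6) = 6 > 0 → local minimum
  f''(-4) = -2 < 0 → local maximum
  f''(-3) = 3 > 0 → local minimum

Critical points: x = -6 (local minimum); x = -4 (local maximum); x = -3 (local minimum)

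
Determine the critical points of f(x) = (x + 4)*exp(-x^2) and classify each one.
f'(x) = (-2*x*(x + 4) + 1)*exp(-x^2)

Solve f'(x) = 0:
  f'(x) = (-2*x^2 - 8*x + 1)·exp(-x^2) and exp(-x^2) > 0 for every x, so f'(x) = 0 ⇔ -2*x^2 - 8*x + 1 = 0.
  2*x^2 + 8*x - 1 = 0 has no rational roots; quadratic formula: x = (-8 ± √72)/4.
  ⇒ x = -3*sqrt(2)/2 - 2 ≈ -4.1213, -2 + 3*sqrt(2)/2 ≈ 0.1213

f''(x) = 2*(2*x^2*(x + 4) - 3*x - 4)*exp(-x^2)
Second-derivative test at each critical point:
  f''(-4.1213) = 3.565e-07 > 0 → local minimum
  f''(0.1213) = -8.3613 < 0 → local maximum

Critical points: x = -3*sqrt(2)/2 - 2 ≈ -4.1213 (local minimum); x = -2 + 3*sqrt(2)/2 ≈ 0.1213 (local maximum)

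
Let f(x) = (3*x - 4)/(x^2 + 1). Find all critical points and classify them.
f'(x) = (-3*x^2 + 8*x + 3)/(x^4 + 2*x^2 + 1)

Solve f'(x) = 0:
  f'(x) = -(x - 3)*(3*x + 1)/(x^2 + 1)^2; the denominator is positive wherever f is defined, so f'(x) = 0 ⇔ -3*x^2 + 8*x + 3 = 0.
  Factor: -3*x^2 + 8*x + 3 = -(x - 3)*(3*x + 1) = 0.
  ⇒ x = -1/3, 3

f''(x) = 2*(4*x^2*(3*x - 4) + (4 - 9*x)*(x^2 + 1))/(x^2 + 1)^3
Second-derivative test at each critical point:
  f''(-1/3) = 81/10 > 0 → local minimum
  f''(3) = -1/10 < 0 → local maximum

Critical points: x = -1/3 (local minimum); x = 3 (local maximum)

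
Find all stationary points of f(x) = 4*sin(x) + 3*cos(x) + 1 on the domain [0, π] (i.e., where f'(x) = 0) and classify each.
f'(x) = -3*sin(x) + 4*cos(x)

Solve f'(x) = 0 on [0, π]:
  f'(x) = 0 ⇔ 4*cos(x) = 3*sin(x) ⇔ tan(x) = 4/3, i.e. x = arctan(4/3) + nπ; keep the solutions lying in [0, π].
  ⇒ x = atan(4/3) ≈ 0.9273

f''(x) = -4*sin(x) - 3*cos(x)
Second-derivative test at each critical point:
  f''(0.9273) = -5 < 0 → local maximum

Critical points: x = atan(4/3) ≈ 0.9273 (local maximum)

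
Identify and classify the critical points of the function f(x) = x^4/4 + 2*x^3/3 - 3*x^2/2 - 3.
f'(x) = x*(x^2 + 2*x - 3)

Solve f'(x) = 0:
  Factor: x^3 + 2*x^2 - 3*x = x*(x - 1)*(x + 3) = 0.
  ⇒ x = -3, 0, 1

f''(x) = 3*x^2 + 4*x - 3
Second-derivative test at each critical point:
  f''(-3) = 12 > 0 → local minimum
  f''(0) = -3 < 0 → local maximum
  f''(1) = 4 > 0 → local minimum

Critical points: x = -3 (local minimum); x = 0 (local maximum); x = 1 (local minimum)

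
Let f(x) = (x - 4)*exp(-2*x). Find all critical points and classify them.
f'(x) = (9 - 2*x)*exp(-2*x)

Solve f'(x) = 0:
  f'(x) = (9 - 2*x)·exp(-2*x) and exp(-2*x) > 0 for every x, so f'(x) = 0 ⇔ 9 - 2*x = 0.
  9 - 2*x = 0.
  ⇒ x = 9/2

f''(x) = 4*(x - 5)*exp(-2*x)
Second-derivative test at each critical point:
  f''(9/2) = -2.468e-04 < 0 → local maximum

Critical points: x = 9/2 (local maximum)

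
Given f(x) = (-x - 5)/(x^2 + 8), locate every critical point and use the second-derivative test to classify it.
f'(x) = (-x^2 + 2*x*(x + 5) - 8)/(x^2 + 8)^2

Solve f'(x) = 0:
  f'(x) = (x^2 + 10*x - 8)/(x^2 + 8)^2; the denominator is positive wherever f is defined, so f'(x) = 0 ⇔ x^2 + 10*x - 8 = 0.
  x^2 + 10*x - 8 = 0 has no rational roots; quadratic formula: x = (-10 ± √132)/2.
  ⇒ x = -sqrt(33) - 5 ≈ -10.7446, -5 + sqrt(33) ≈ 0.7446

f''(x) = 2*(-4*x^2*(x + 5) + (3*x + 5)*(x^2 + 8))/(x^2 + 8)^3
Second-derivative test at each critical point:
  f''(-10.7446) = -0.0008 < 0 → local maximum
  f''(0.7446) = 0.1570 > 0 → local minimum

Critical points: x = -sqrt(33) - 5 ≈ -10.7446 (local maximum); x = -5 + sqrt(33) ≈ 0.7446 (local minimum)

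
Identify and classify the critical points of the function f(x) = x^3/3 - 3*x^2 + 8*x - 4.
f'(x) = x^2 - 6*x + 8

Solve f'(x) = 0:
  Factor: x^2 - 6*x + 8 = (x - 4)*(x - 2) = 0.
  ⇒ x = 2, 4

f''(x) = 2*x - 6
Second-derivative test at each critical point:
  f''(2) = -2 < 0 → local maximum
  f''(4) = 2 > 0 → local minimum

Critical points: x = 2 (local maximum); x = 4 (local minimum)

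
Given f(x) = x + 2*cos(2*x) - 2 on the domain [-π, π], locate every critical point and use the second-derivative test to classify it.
f'(x) = 1 - 4*sin(2*x)

Solve f'(x) = 0 on [-π, π]:
  f'(x) = 0 ⇔ sin(2*x) = 1/4, i.e. 2*x = arcsin(1/4) + 2nπ or 2*x = π − arcsin(1/4) + 2nπ; keep the solutions lying in [-π, π].
  ⇒ x = -pi + asin(1/4)/2 ≈ -3.0153, -pi/2 - asin(1/4)/2 ≈ -1.6971, asin(1/4)/2 ≈ 0.1263, -asin(1/4)/2 + pi/2 ≈ 1.4445

f''(x) = -8*cos(2*x)
Second-derivative test at each critical point:
  f''(-3.0153) = -7.7460 < 0 → local maximum
  f''(-1.6971) = 7.7460 > 0 → local minimum
  f''(0.1263) = -7.7460 < 0 → local maximum
  f''(1.4445) = 7.7460 > 0 → local minimum

Critical points: x = -pi + asin(1/4)/2 ≈ -3.0153 (local maximum); x = -pi/2 - asin(1/4)/2 ≈ -1.6971 (local minimum); x = asin(1/4)/2 ≈ 0.1263 (local maximum); x = -asin(1/4)/2 + pi/2 ≈ 1.4445 (local minimum)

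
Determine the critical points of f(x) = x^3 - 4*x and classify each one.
f'(x) = 3*x^2 - 4

Solve f'(x) = 0:
  3*x^2 - 4 = 0 has no rational roots; quadratic formula: x = (0 ± √48)/6.
  ⇒ x = -2*sqrt(3)/3 ≈ -1.1547, 2*sqrt(3)/3 ≈ 1.1547

f''(x) = 6*x
Second-derivative test at each critical point:
  f''(-1.1547) = -6.9282 < 0 → local maximum
  f''(1.1547) = 6.9282 > 0 → local minimum

Critical points: x = -2*sqrt(3)/3 ≈ -1.1547 (local maximum); x = 2*sqrt(3)/3 ≈ 1.1547 (local minimum)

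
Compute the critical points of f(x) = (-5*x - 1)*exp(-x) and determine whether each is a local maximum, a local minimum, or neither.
f'(x) = (5*x - 4)*exp(-x)

Solve f'(x) = 0:
  f'(x) = (5*x - 4)·exp(-x) and exp(-x) > 0 for every x, so f'(x) = 0 ⇔ 5*x - 4 = 0.
  5*x - 4 = 0.
  ⇒ x = 4/5

f''(x) = (9 - 5*x)*exp(-x)
Second-derivative test at each critical point:
  f''(4/5) = 2.2466 > 0 → local minimum

Critical points: x = 4/5 (local minimum)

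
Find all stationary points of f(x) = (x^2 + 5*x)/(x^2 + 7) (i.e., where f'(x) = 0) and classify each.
f'(x) = (-5*x^2 + 14*x + 35)/(x^4 + 14*x^2 + 49)

Solve f'(x) = 0:
  f'(x) = -(5*x^2 - 14*x - 35)/(x^2 + 7)^2; the denominator is positive wherever f is defined, so f'(x) = 0 ⇔ -5*x^2 + 14*x + 35 = 0.
  5*x^2 - 14*x - 35 = 0 has no rational roots; quadratic formula: x = (14 ± √896)/10.
  ⇒ x = 7/5 - 4*sqrt(14)/5 ≈ -1.5933, 7/5 + 4*sqrt(14)/5 ≈ 4.3933

f''(x) = 2*(5*x^3 - 21*x^2 - 105*x + 49)/(x^6 + 21*x^4 + 147*x^2 + 343)
Second-derivative test at each critical point:
  f''(-1.5933) = 0.3290 > 0 → local minimum
  f''(4.3933) = -0.0433 < 0 → local maximum

Critical points: x = 7/5 - 4*sqrt(14)/5 ≈ -1.5933 (local minimum); x = 7/5 + 4*sqrt(14)/5 ≈ 4.3933 (local maximum)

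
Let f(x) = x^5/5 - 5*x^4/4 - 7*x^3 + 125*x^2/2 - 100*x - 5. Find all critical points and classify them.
f'(x) = x^4 - 5*x^3 - 21*x^2 + 125*x - 100

Solve f'(x) = 0:
  Factor: x^4 - 5*x^3 - 21*x^2 + 125*x - 100 = (x - 5)*(x - 4)*(x - 1)*(x + 5) = 0.
  ⇒ x = -5, 1, 4, 5

f''(x) = 4*x^3 - 15*x^2 - 42*x + 125
Second-derivative test at each critical point:
  f''(-5) = -540 < 0 → local maximum
  f''(1) = 72 > 0 → local minimum
  f''(4) = -27 < 0 → local maximum
  f''(5) = 40 > 0 → local minimum

Critical points: x = -5 (local maximum); x = 1 (local minimum); x = 4 (local maximum); x = 5 (local minimum)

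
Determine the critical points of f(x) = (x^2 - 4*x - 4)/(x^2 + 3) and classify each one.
f'(x) = 2*(2*x^2 + 7*x - 6)/(x^4 + 6*x^2 + 9)

Solve f'(x) = 0:
  f'(x) = 2*(2*x^2 + 7*x - 6)/(x^2 + 3)^2; the denominator is positive wherever f is defined, so f'(x) = 0 ⇔ 4*x^2 + 14*x - 12 = 0.
  Factor: 4*x^2 + 14*x - 12 = 2*(2*x^2 + 7*x - 6); 2*x^2 + 7*x - 6 = 0 has no rational roots; quadratic formula: x = (-7 ± √97)/4.
  ⇒ x = -sqrt(97)/4 - 7/4 ≈ -4.2122, -7/4 + sqrt(97)/4 ≈ 0.7122

f''(x) = 2*(-4*x^3 - 21*x^2 + 36*x + 21)/(x^6 + 9*x^4 + 27*x^2 + 27)
Second-derivative test at each critical point:
  f''(-4.2122) = -0.0458 < 0 → local maximum
  f''(0.7122) = 1.6013 > 0 → local minimum

Critical points: x = -sqrt(97)/4 - 7/4 ≈ -4.2122 (local maximum); x = -7/4 + sqrt(97)/4 ≈ 0.7122 (local minimum)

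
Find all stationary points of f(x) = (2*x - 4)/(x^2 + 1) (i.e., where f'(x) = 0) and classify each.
f'(x) = 2*(x^2 - 2*x*(x - 2) + 1)/(x^2 + 1)^2

Solve f'(x) = 0:
  f'(x) = -2*(x^2 - 4*x - 1)/(x^2 + 1)^2; the denominator is positive wherever f is defined, so f'(x) = 0 ⇔ -2*x^2 + 8*x + 2 = 0.
  Factor: -2*x^2 + 8*x + 2 = -2*(x^2 - 4*x - 1); x^2 - 4*x - 1 = 0 has no rational roots; quadratic formula: x = (4 ± √20)/2.
  ⇒ x = 2 - sqrt(5) ≈ -0.2361, 2 + sqrt(5) ≈ 4.2361

f''(x) = 4*(4*x^2*(x - 2) + (2 - 3*x)*(x^2 + 1))/(x^2 + 1)^3
Second-derivative test at each critical point:
  f''(-0.2361) = 8.0249 > 0 → local minimum
  f''(4.2361) = -0.0249 < 0 → local maximum

Critical points: x = 2 - sqrt(5) ≈ -0.2361 (local minimum); x = 2 + sqrt(5) ≈ 4.2361 (local maximum)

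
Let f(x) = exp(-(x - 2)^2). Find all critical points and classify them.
f'(x) = 2*(2 - x)*exp(-(x - 2)^2)

Solve f'(x) = 0:
  f'(x) = (4 - 2*x)·exp(-(x - 2)^2) and exp(-(x - 2)^2) > 0 for every x, so f'(x) = 0 ⇔ 4 - 2*x = 0.
  Factor: 4 - 2*x = -2*(x - 2) = 0.
  ⇒ x = 2

f''(x) = 2*(2*(x - 2)^2 - 1)*exp(-(x - 2)^2)
Second-derivative test at each critical point:
  f''(2) = -2 < 0 → local maximum

Critical points: x = 2 (local maximum)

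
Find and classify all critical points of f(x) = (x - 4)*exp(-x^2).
f'(x) = (-2*x*(x - 4) + 1)*exp(-x^2)

Solve f'(x) = 0:
  f'(x) = (-2*x^2 + 8*x + 1)·exp(-x^2) and exp(-x^2) > 0 for every x, so f'(x) = 0 ⇔ -2*x^2 + 8*x + 1 = 0.
  2*x^2 - 8*x - 1 = 0 has no rational roots; quadratic formula: x = (8 ± √72)/4.
  ⇒ x = 2 - 3*sqrt(2)/2 ≈ -0.1213, 2 + 3*sqrt(2)/2 ≈ 4.1213

f''(x) = 2*(2*x^2*(x - 4) - 3*x + 4)*exp(-x^2)
Second-derivative test at each critical point:
  f''(-0.1213) = 8.3613 > 0 → local minimum
  f''(4.1213) = -3.565e-07 < 0 → local maximum

Critical points: x = 2 - 3*sqrt(2)/2 ≈ -0.1213 (local minimum); x = 2 + 3*sqrt(2)/2 ≈ 4.1213 (local maximum)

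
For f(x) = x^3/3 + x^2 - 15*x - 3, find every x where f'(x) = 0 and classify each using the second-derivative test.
f'(x) = x^2 + 2*x - 15

Solve f'(x) = 0:
  Factor: x^2 + 2*x - 15 = (x - 3)*(x + 5) = 0.
  ⇒ x = -5, 3

f''(x) = 2*x + 2
Second-derivative test at each critical point:
  f''(-5) = -8 < 0 → local maximum
  f''(3) = 8 > 0 → local minimum

Critical points: x = -5 (local maximum); x = 3 (local minimum)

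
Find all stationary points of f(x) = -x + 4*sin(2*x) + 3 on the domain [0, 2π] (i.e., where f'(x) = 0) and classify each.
f'(x) = 8*cos(2*x) - 1

Solve f'(x) = 0 on [0, 2π]:
  f'(x) = 0 ⇔ cos(2*x) = 1/8, i.e. 2*x = ±arccos(1/8) + 2nπ; keep the solutions lying in [0, 2π].
  ⇒ x = acos(1/8)/2 ≈ 0.7227, pi - acos(1/8)/2 ≈ 2.4189, acos(1/8)/2 + pi ≈ 3.8643, -acos(1/8)/2 + 2*pi ≈ 5.5605

f''(x) = -16*sin(2*x)
Second-derivative test at each critical point:
  f''(0.7227) = -15.8745 < 0 → local maximum
  f''(2.4189) = 15.8745 > 0 → local minimum
  f''(3.8643) = -15.8745 < 0 → local maximum
  f''(5.5605) = 15.8745 > 0 → local minimum

Critical points: x = acos(1/8)/2 ≈ 0.7227 (local maximum); x = pi - acos(1/8)/2 ≈ 2.4189 (local minimum); x = acos(1/8)/2 + pi ≈ 3.8643 (local maximum); x = -acos(1/8)/2 + 2*pi ≈ 5.5605 (local minimum)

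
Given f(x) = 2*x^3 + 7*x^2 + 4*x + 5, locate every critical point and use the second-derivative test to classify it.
f'(x) = 6*x^2 + 14*x + 4

Solve f'(x) = 0:
  Factor: 6*x^2 + 14*x + 4 = 2*(x + 2)*(3*x + 1) = 0.
  ⇒ x = -2, -1/3

f''(x) = 12*x + 14
Second-derivative test at each critical point:
  f''(-2) = -10 < 0 → local maximum
  f''(-1/3) = 10 > 0 → local minimum

Critical points: x = -2 (local maximum); x = -1/3 (local minimum)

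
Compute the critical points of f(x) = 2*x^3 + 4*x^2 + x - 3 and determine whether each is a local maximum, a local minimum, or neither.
f'(x) = 6*x^2 + 8*x + 1

Solve f'(x) = 0:
  6*x^2 + 8*x + 1 = 0 has no rational roots; quadratic formula: x = (-8 ± √40)/12.
  ⇒ x = -2/3 - sqrt(10)/6 ≈ -1.1937, -2/3 + sqrt(10)/6 ≈ -0.1396

f''(x) = 12*x + 8
Second-derivative test at each critical point:
  f''(-1.1937) = -6.3246 < 0 → local maximum
  f''(-0.1396) = 6.3246 > 0 → local minimum

Critical points: x = -2/3 - sqrt(10)/6 ≈ -1.1937 (local maximum); x = -2/3 + sqrt(10)/6 ≈ -0.1396 (local minimum)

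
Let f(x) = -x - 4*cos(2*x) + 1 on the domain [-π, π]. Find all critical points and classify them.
f'(x) = 8*sin(2*x) - 1

Solve f'(x) = 0 on [-π, π]:
  f'(x) = 0 ⇔ sin(2*x) = 1/8, i.e. 2*x = arcsin(1/8) + 2nπ or 2*x = π − arcsin(1/8) + 2nπ; keep the solutions lying in [-π, π].
  ⇒ x = -pi + asin(1/8)/2 ≈ -3.0789, -pi/2 - asin(1/8)/2 ≈ -1.6335, asin(1/8)/2 ≈ 0.0627, -asin(1/8)/2 + pi/2 ≈ 1.5081

f''(x) = 16*cos(2*x)
Second-derivative test at each critical point:
  f''(-3.0789) = 15.8745 > 0 → local minimum
  f''(-1.6335) = -15.8745 < 0 → local maximum
  f''(0.0627) = 15.8745 > 0 → local minimum
  f''(1.5081) = -15.8745 < 0 → local maximum

Critical points: x = -pi + asin(1/8)/2 ≈ -3.0789 (local minimum); x = -pi/2 - asin(1/8)/2 ≈ -1.6335 (local maximum); x = asin(1/8)/2 ≈ 0.0627 (local minimum); x = -asin(1/8)/2 + pi/2 ≈ 1.5081 (local maximum)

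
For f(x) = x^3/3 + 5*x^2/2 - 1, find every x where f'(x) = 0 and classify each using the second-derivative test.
f'(x) = x*(x + 5)

Solve f'(x) = 0:
  Factor: x^2 + 5*x = x*(x + 5) = 0.
  ⇒ x = -5, 0

f''(x) = 2*x + 5
Second-derivative test at each critical point:
  f''(-5) = -5 < 0 → local maximum
  f''(0) = 5 > 0 → local minimum

Critical points: x = -5 (local maximum); x = 0 (local minimum)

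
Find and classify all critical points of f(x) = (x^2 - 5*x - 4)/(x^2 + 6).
f'(x) = 5*(x^2 + 4*x - 6)/(x^4 + 12*x^2 + 36)

Solve f'(x) = 0:
  f'(x) = 5*(x^2 + 4*x - 6)/(x^2 + 6)^2; the denominator is positive wherever f is defined, so f'(x) = 0 ⇔ 5*x^2 + 20*x - 30 = 0.
  Factor: 5*x^2 + 20*x - 30 = 5*(x^2 + 4*x - 6); x^2 + 4*x - 6 = 0 has no rational roots; quadratic formula: x = (-4 ± √40)/2.
  ⇒ x = -sqrt(10) - 2 ≈ -5.1623, -2 + sqrt(10) ≈ 1.1623

f''(x) = 10*(-x^3 - 6*x^2 + 18*x + 12)/(x^6 + 18*x^4 + 108*x^2 + 216)
Second-derivative test at each critical point:
  f''(-5.1623) = -0.0297 < 0 → local maximum
  f''(1.1623) = 0.5852 > 0 → local minimum

Critical points: x = -sqrt(10) - 2 ≈ -5.1623 (local maximum); x = -2 + sqrt(10) ≈ 1.1623 (local minimum)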